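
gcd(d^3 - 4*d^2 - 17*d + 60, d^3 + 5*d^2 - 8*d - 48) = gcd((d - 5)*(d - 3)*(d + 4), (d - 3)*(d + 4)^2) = d^2 + d - 12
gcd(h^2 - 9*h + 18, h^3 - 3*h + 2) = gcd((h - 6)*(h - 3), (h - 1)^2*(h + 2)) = 1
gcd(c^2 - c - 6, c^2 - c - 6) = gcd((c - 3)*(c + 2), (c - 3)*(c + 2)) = c^2 - c - 6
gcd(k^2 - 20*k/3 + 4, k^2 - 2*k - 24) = k - 6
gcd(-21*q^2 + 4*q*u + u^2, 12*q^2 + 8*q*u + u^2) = 1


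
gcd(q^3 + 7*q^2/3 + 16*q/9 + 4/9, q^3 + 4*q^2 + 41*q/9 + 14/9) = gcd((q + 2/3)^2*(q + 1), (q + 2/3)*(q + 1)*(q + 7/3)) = q^2 + 5*q/3 + 2/3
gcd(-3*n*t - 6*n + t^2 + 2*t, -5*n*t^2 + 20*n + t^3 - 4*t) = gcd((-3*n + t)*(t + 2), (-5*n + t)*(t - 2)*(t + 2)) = t + 2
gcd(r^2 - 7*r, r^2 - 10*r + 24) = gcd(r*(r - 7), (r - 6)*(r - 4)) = 1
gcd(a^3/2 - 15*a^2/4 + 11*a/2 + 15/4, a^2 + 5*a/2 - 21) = 1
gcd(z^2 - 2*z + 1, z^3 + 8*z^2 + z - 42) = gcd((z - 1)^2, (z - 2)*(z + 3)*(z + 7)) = 1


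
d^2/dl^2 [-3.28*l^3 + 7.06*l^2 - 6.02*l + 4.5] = 14.12 - 19.68*l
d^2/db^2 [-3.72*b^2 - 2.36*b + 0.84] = -7.44000000000000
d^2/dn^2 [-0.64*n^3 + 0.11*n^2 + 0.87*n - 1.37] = 0.22 - 3.84*n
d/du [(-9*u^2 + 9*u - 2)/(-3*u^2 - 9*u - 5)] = 3*(36*u^2 + 26*u - 21)/(9*u^4 + 54*u^3 + 111*u^2 + 90*u + 25)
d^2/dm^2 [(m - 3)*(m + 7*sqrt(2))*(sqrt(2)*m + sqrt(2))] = 6*sqrt(2)*m - 4*sqrt(2) + 28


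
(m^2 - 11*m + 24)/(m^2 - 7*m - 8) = (m - 3)/(m + 1)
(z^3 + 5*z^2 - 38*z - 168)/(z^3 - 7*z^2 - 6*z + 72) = (z^2 + 11*z + 28)/(z^2 - z - 12)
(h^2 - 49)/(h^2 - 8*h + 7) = (h + 7)/(h - 1)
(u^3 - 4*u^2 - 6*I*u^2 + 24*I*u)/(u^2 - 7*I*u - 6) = u*(u - 4)/(u - I)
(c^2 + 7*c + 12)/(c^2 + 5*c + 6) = (c + 4)/(c + 2)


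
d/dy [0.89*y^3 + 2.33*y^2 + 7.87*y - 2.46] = 2.67*y^2 + 4.66*y + 7.87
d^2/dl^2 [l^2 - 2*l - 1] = 2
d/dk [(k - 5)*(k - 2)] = 2*k - 7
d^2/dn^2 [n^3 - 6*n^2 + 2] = 6*n - 12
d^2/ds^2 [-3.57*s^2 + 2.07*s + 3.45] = -7.14000000000000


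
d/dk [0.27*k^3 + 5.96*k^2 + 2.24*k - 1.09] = 0.81*k^2 + 11.92*k + 2.24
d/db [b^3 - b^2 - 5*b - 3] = 3*b^2 - 2*b - 5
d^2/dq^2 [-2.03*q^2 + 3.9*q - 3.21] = -4.06000000000000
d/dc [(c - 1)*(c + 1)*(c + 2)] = 3*c^2 + 4*c - 1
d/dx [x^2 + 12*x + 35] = 2*x + 12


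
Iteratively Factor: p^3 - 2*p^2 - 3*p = (p + 1)*(p^2 - 3*p) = (p - 3)*(p + 1)*(p)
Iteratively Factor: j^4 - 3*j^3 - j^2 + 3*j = (j - 3)*(j^3 - j) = (j - 3)*(j - 1)*(j^2 + j) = j*(j - 3)*(j - 1)*(j + 1)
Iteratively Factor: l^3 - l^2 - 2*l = (l)*(l^2 - l - 2) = l*(l + 1)*(l - 2)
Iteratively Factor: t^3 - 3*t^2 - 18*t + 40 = (t - 5)*(t^2 + 2*t - 8) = (t - 5)*(t + 4)*(t - 2)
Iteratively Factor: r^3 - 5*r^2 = (r)*(r^2 - 5*r) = r*(r - 5)*(r)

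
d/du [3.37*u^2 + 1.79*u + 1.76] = 6.74*u + 1.79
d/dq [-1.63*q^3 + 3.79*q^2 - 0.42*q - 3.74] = -4.89*q^2 + 7.58*q - 0.42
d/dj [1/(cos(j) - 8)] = sin(j)/(cos(j) - 8)^2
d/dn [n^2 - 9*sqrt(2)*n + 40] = 2*n - 9*sqrt(2)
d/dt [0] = 0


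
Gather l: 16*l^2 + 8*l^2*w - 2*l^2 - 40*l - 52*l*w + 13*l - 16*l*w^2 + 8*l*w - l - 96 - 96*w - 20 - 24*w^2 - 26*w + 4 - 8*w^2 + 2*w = l^2*(8*w + 14) + l*(-16*w^2 - 44*w - 28) - 32*w^2 - 120*w - 112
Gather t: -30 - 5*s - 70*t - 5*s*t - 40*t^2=-5*s - 40*t^2 + t*(-5*s - 70) - 30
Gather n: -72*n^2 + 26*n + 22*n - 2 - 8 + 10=-72*n^2 + 48*n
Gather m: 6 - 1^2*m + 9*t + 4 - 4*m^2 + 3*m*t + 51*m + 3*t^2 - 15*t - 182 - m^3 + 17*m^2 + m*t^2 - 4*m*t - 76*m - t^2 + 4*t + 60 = -m^3 + 13*m^2 + m*(t^2 - t - 26) + 2*t^2 - 2*t - 112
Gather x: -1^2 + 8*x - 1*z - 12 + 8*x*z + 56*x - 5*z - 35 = x*(8*z + 64) - 6*z - 48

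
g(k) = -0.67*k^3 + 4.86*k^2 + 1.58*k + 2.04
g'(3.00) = 12.65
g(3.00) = 32.43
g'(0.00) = 1.58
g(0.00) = 2.04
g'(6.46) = -19.51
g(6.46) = 34.44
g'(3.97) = 8.49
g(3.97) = 42.99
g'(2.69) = 13.18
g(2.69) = 28.42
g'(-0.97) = -9.74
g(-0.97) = 5.69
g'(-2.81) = -41.60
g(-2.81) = 50.84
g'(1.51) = 11.67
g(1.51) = 13.20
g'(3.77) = 9.66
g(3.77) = 41.17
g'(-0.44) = -3.09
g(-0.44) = 2.34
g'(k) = -2.01*k^2 + 9.72*k + 1.58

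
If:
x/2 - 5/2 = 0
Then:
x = 5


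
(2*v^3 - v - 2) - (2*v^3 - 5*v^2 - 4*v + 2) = 5*v^2 + 3*v - 4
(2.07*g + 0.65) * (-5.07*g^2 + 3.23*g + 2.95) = -10.4949*g^3 + 3.3906*g^2 + 8.206*g + 1.9175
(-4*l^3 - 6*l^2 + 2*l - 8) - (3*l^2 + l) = -4*l^3 - 9*l^2 + l - 8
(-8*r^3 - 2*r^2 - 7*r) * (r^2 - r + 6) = -8*r^5 + 6*r^4 - 53*r^3 - 5*r^2 - 42*r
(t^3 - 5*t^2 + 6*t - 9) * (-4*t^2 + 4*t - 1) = -4*t^5 + 24*t^4 - 45*t^3 + 65*t^2 - 42*t + 9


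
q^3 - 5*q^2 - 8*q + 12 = (q - 6)*(q - 1)*(q + 2)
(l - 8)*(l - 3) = l^2 - 11*l + 24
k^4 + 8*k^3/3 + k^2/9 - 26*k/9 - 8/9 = (k - 1)*(k + 1/3)*(k + 4/3)*(k + 2)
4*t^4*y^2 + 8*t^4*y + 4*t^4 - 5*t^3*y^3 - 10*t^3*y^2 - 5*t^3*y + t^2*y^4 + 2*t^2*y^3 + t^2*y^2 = (-4*t + y)*(-t + y)*(t*y + t)^2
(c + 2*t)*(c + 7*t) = c^2 + 9*c*t + 14*t^2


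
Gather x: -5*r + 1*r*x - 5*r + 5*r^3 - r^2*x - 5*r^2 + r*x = 5*r^3 - 5*r^2 - 10*r + x*(-r^2 + 2*r)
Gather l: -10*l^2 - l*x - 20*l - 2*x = -10*l^2 + l*(-x - 20) - 2*x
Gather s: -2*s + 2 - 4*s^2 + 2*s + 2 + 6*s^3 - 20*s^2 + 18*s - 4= 6*s^3 - 24*s^2 + 18*s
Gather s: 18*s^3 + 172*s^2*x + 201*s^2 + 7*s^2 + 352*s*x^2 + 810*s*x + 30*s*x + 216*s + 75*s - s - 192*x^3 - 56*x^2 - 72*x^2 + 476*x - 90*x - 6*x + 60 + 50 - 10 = 18*s^3 + s^2*(172*x + 208) + s*(352*x^2 + 840*x + 290) - 192*x^3 - 128*x^2 + 380*x + 100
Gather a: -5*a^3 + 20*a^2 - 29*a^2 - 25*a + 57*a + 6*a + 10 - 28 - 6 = -5*a^3 - 9*a^2 + 38*a - 24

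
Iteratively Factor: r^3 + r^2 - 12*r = (r - 3)*(r^2 + 4*r) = r*(r - 3)*(r + 4)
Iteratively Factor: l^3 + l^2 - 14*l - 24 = (l + 3)*(l^2 - 2*l - 8) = (l + 2)*(l + 3)*(l - 4)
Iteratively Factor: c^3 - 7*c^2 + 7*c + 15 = (c - 3)*(c^2 - 4*c - 5) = (c - 5)*(c - 3)*(c + 1)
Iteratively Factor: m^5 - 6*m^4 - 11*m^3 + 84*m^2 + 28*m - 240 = (m - 5)*(m^4 - m^3 - 16*m^2 + 4*m + 48) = (m - 5)*(m + 2)*(m^3 - 3*m^2 - 10*m + 24) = (m - 5)*(m + 2)*(m + 3)*(m^2 - 6*m + 8) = (m - 5)*(m - 2)*(m + 2)*(m + 3)*(m - 4)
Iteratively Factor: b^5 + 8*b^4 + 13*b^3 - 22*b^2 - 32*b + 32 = (b - 1)*(b^4 + 9*b^3 + 22*b^2 - 32) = (b - 1)*(b + 2)*(b^3 + 7*b^2 + 8*b - 16) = (b - 1)*(b + 2)*(b + 4)*(b^2 + 3*b - 4) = (b - 1)*(b + 2)*(b + 4)^2*(b - 1)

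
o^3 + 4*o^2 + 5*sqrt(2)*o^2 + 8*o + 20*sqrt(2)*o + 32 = (o + 4)*(o + sqrt(2))*(o + 4*sqrt(2))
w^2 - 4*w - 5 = (w - 5)*(w + 1)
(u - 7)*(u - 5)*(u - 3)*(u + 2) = u^4 - 13*u^3 + 41*u^2 + 37*u - 210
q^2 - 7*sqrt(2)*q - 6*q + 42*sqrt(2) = (q - 6)*(q - 7*sqrt(2))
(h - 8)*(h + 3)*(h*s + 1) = h^3*s - 5*h^2*s + h^2 - 24*h*s - 5*h - 24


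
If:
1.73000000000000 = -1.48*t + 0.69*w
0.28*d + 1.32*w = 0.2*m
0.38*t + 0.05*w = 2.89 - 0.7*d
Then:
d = 4.76312741312741 - 0.324517374517375*w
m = 6.14567567567568*w + 6.66837837837838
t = 0.466216216216216*w - 1.16891891891892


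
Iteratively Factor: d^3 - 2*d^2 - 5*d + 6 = (d - 3)*(d^2 + d - 2) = (d - 3)*(d + 2)*(d - 1)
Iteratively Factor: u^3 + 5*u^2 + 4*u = (u + 1)*(u^2 + 4*u) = u*(u + 1)*(u + 4)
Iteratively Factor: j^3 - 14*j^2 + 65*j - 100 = (j - 5)*(j^2 - 9*j + 20) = (j - 5)^2*(j - 4)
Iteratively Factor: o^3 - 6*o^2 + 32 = (o - 4)*(o^2 - 2*o - 8) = (o - 4)*(o + 2)*(o - 4)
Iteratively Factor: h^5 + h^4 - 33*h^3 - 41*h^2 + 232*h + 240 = (h + 1)*(h^4 - 33*h^2 - 8*h + 240) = (h - 3)*(h + 1)*(h^3 + 3*h^2 - 24*h - 80) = (h - 3)*(h + 1)*(h + 4)*(h^2 - h - 20) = (h - 5)*(h - 3)*(h + 1)*(h + 4)*(h + 4)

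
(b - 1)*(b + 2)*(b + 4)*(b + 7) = b^4 + 12*b^3 + 37*b^2 + 6*b - 56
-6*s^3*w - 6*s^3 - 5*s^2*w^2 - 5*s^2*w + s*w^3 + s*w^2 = (-6*s + w)*(s + w)*(s*w + s)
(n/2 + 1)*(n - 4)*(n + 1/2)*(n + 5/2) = n^4/2 + n^3/2 - 51*n^2/8 - 53*n/4 - 5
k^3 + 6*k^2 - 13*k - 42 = (k - 3)*(k + 2)*(k + 7)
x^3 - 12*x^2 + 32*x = x*(x - 8)*(x - 4)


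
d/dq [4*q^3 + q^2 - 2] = 2*q*(6*q + 1)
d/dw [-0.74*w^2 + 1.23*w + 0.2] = 1.23 - 1.48*w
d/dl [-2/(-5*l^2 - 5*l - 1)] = 10*(-2*l - 1)/(5*l^2 + 5*l + 1)^2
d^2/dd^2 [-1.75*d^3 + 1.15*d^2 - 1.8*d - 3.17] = 2.3 - 10.5*d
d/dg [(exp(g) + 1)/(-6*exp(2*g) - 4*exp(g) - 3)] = (6*exp(2*g) + 12*exp(g) + 1)*exp(g)/(36*exp(4*g) + 48*exp(3*g) + 52*exp(2*g) + 24*exp(g) + 9)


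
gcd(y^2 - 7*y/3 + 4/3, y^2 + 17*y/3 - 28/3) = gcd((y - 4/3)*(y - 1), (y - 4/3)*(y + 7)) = y - 4/3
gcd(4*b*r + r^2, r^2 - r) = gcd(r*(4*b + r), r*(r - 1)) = r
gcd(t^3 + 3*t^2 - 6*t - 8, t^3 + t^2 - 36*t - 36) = t + 1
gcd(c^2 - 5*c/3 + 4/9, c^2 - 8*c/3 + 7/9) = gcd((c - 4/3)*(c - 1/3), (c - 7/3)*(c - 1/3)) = c - 1/3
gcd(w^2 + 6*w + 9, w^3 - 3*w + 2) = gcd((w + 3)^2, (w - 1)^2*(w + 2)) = 1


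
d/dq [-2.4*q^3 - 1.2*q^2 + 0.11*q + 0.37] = -7.2*q^2 - 2.4*q + 0.11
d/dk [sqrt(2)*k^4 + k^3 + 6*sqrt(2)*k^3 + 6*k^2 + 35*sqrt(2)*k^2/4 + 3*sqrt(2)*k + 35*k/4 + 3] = 4*sqrt(2)*k^3 + 3*k^2 + 18*sqrt(2)*k^2 + 12*k + 35*sqrt(2)*k/2 + 3*sqrt(2) + 35/4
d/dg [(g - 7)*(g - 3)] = 2*g - 10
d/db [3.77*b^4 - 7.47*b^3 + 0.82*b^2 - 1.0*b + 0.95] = 15.08*b^3 - 22.41*b^2 + 1.64*b - 1.0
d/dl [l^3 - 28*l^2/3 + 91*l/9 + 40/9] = 3*l^2 - 56*l/3 + 91/9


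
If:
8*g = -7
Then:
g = -7/8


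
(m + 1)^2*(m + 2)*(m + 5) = m^4 + 9*m^3 + 25*m^2 + 27*m + 10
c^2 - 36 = (c - 6)*(c + 6)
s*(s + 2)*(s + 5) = s^3 + 7*s^2 + 10*s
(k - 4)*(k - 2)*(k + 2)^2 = k^4 - 2*k^3 - 12*k^2 + 8*k + 32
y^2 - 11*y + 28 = (y - 7)*(y - 4)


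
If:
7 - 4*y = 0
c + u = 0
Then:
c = -u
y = 7/4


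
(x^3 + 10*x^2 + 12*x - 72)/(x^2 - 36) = (x^2 + 4*x - 12)/(x - 6)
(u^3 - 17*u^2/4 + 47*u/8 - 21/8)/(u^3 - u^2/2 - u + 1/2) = (8*u^2 - 26*u + 21)/(4*(2*u^2 + u - 1))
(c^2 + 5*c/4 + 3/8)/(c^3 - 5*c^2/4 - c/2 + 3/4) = (c + 1/2)/(c^2 - 2*c + 1)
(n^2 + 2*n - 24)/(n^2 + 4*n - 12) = (n - 4)/(n - 2)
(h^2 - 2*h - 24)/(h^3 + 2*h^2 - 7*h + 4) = (h - 6)/(h^2 - 2*h + 1)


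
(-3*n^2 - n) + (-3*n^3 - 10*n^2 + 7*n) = -3*n^3 - 13*n^2 + 6*n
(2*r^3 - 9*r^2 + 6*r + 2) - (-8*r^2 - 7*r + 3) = 2*r^3 - r^2 + 13*r - 1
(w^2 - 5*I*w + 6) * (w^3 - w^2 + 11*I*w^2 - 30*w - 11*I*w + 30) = w^5 - w^4 + 6*I*w^4 + 31*w^3 - 6*I*w^3 - 31*w^2 + 216*I*w^2 - 180*w - 216*I*w + 180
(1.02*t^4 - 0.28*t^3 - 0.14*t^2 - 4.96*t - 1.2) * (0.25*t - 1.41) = 0.255*t^5 - 1.5082*t^4 + 0.3598*t^3 - 1.0426*t^2 + 6.6936*t + 1.692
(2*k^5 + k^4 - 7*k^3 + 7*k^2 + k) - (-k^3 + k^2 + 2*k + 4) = 2*k^5 + k^4 - 6*k^3 + 6*k^2 - k - 4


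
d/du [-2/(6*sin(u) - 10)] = 3*cos(u)/(3*sin(u) - 5)^2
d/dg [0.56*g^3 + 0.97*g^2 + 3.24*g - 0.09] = 1.68*g^2 + 1.94*g + 3.24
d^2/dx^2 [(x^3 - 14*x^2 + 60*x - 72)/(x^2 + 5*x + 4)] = 2*(151*x^3 + 12*x^2 - 1752*x - 2936)/(x^6 + 15*x^5 + 87*x^4 + 245*x^3 + 348*x^2 + 240*x + 64)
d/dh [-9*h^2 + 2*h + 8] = 2 - 18*h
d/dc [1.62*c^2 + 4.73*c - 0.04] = 3.24*c + 4.73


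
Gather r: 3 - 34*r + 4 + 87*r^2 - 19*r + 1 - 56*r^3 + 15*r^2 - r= -56*r^3 + 102*r^2 - 54*r + 8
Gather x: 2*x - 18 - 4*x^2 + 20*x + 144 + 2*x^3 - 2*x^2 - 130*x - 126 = 2*x^3 - 6*x^2 - 108*x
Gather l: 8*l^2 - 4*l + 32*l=8*l^2 + 28*l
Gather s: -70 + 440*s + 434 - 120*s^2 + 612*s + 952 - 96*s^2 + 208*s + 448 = -216*s^2 + 1260*s + 1764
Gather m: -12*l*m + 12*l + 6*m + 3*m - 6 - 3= 12*l + m*(9 - 12*l) - 9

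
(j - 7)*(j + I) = j^2 - 7*j + I*j - 7*I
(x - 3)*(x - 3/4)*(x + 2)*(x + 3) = x^4 + 5*x^3/4 - 21*x^2/2 - 45*x/4 + 27/2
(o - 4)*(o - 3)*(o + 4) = o^3 - 3*o^2 - 16*o + 48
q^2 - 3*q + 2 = (q - 2)*(q - 1)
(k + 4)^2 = k^2 + 8*k + 16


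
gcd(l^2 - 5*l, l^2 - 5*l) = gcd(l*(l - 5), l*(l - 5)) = l^2 - 5*l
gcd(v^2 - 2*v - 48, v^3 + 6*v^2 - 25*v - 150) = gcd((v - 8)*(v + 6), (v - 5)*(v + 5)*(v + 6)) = v + 6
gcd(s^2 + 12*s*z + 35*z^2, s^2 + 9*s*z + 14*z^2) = s + 7*z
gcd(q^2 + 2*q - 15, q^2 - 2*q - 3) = q - 3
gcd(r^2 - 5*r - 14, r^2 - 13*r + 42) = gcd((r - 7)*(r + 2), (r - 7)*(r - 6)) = r - 7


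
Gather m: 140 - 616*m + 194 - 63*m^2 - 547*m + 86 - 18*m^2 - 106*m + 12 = -81*m^2 - 1269*m + 432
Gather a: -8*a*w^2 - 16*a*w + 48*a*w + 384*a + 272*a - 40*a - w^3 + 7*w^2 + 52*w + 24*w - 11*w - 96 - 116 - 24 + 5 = a*(-8*w^2 + 32*w + 616) - w^3 + 7*w^2 + 65*w - 231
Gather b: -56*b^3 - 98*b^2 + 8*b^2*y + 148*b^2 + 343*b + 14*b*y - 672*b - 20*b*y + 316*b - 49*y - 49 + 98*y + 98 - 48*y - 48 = -56*b^3 + b^2*(8*y + 50) + b*(-6*y - 13) + y + 1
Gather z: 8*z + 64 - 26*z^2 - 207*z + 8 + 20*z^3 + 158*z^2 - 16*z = 20*z^3 + 132*z^2 - 215*z + 72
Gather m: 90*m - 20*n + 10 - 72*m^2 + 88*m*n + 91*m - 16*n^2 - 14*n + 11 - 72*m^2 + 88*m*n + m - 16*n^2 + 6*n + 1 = -144*m^2 + m*(176*n + 182) - 32*n^2 - 28*n + 22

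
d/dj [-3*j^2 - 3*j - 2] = -6*j - 3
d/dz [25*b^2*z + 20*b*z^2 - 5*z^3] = 25*b^2 + 40*b*z - 15*z^2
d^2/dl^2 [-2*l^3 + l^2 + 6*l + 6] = 2 - 12*l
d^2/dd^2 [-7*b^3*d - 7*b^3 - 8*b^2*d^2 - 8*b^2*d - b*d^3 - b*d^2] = 2*b*(-8*b - 3*d - 1)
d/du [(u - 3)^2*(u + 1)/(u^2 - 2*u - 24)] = (u^4 - 4*u^3 - 65*u^2 + 222*u - 54)/(u^4 - 4*u^3 - 44*u^2 + 96*u + 576)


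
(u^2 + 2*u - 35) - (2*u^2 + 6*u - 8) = -u^2 - 4*u - 27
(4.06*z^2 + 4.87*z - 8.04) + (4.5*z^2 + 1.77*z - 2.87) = 8.56*z^2 + 6.64*z - 10.91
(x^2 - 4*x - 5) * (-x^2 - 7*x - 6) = -x^4 - 3*x^3 + 27*x^2 + 59*x + 30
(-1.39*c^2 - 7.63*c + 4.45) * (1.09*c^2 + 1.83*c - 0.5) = -1.5151*c^4 - 10.8604*c^3 - 8.4174*c^2 + 11.9585*c - 2.225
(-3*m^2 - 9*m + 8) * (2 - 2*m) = 6*m^3 + 12*m^2 - 34*m + 16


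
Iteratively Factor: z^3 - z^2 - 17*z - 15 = (z + 3)*(z^2 - 4*z - 5) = (z + 1)*(z + 3)*(z - 5)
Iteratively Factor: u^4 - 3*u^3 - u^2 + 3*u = (u + 1)*(u^3 - 4*u^2 + 3*u) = (u - 1)*(u + 1)*(u^2 - 3*u) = u*(u - 1)*(u + 1)*(u - 3)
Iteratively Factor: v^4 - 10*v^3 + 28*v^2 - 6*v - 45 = (v - 3)*(v^3 - 7*v^2 + 7*v + 15) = (v - 3)^2*(v^2 - 4*v - 5) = (v - 5)*(v - 3)^2*(v + 1)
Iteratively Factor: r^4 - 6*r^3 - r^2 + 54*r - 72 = (r + 3)*(r^3 - 9*r^2 + 26*r - 24) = (r - 2)*(r + 3)*(r^2 - 7*r + 12) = (r - 4)*(r - 2)*(r + 3)*(r - 3)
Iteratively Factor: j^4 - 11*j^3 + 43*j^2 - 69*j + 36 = (j - 4)*(j^3 - 7*j^2 + 15*j - 9) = (j - 4)*(j - 3)*(j^2 - 4*j + 3) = (j - 4)*(j - 3)*(j - 1)*(j - 3)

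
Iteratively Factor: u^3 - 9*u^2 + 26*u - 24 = (u - 4)*(u^2 - 5*u + 6) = (u - 4)*(u - 3)*(u - 2)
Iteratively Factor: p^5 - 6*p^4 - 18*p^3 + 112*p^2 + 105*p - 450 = (p - 5)*(p^4 - p^3 - 23*p^2 - 3*p + 90) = (p - 5)^2*(p^3 + 4*p^2 - 3*p - 18) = (p - 5)^2*(p + 3)*(p^2 + p - 6) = (p - 5)^2*(p - 2)*(p + 3)*(p + 3)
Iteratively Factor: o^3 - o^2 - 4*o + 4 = (o - 1)*(o^2 - 4) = (o - 2)*(o - 1)*(o + 2)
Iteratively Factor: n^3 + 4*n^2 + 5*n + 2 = (n + 1)*(n^2 + 3*n + 2) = (n + 1)^2*(n + 2)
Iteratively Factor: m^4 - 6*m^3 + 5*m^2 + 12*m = (m + 1)*(m^3 - 7*m^2 + 12*m) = (m - 3)*(m + 1)*(m^2 - 4*m) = (m - 4)*(m - 3)*(m + 1)*(m)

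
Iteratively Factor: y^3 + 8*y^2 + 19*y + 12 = (y + 3)*(y^2 + 5*y + 4) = (y + 3)*(y + 4)*(y + 1)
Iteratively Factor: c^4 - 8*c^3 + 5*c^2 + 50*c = (c + 2)*(c^3 - 10*c^2 + 25*c) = (c - 5)*(c + 2)*(c^2 - 5*c) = c*(c - 5)*(c + 2)*(c - 5)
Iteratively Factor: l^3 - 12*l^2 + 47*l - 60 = (l - 3)*(l^2 - 9*l + 20) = (l - 5)*(l - 3)*(l - 4)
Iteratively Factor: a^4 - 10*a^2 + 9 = (a + 1)*(a^3 - a^2 - 9*a + 9) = (a - 1)*(a + 1)*(a^2 - 9) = (a - 1)*(a + 1)*(a + 3)*(a - 3)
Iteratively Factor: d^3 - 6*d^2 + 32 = (d + 2)*(d^2 - 8*d + 16) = (d - 4)*(d + 2)*(d - 4)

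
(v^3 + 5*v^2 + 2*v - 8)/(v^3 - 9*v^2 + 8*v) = (v^2 + 6*v + 8)/(v*(v - 8))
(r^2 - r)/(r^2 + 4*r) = (r - 1)/(r + 4)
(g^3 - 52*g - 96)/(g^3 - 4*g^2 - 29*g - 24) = (g^2 + 8*g + 12)/(g^2 + 4*g + 3)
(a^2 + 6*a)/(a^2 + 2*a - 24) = a/(a - 4)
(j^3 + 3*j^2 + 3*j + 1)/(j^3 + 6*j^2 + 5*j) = (j^2 + 2*j + 1)/(j*(j + 5))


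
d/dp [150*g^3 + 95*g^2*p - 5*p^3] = 95*g^2 - 15*p^2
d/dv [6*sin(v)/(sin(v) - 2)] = -12*cos(v)/(sin(v) - 2)^2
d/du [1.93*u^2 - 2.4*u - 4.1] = 3.86*u - 2.4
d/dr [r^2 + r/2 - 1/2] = 2*r + 1/2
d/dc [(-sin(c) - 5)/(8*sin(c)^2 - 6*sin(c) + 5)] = (8*sin(c)^2 + 80*sin(c) - 35)*cos(c)/(8*sin(c)^2 - 6*sin(c) + 5)^2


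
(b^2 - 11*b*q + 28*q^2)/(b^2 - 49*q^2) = (b - 4*q)/(b + 7*q)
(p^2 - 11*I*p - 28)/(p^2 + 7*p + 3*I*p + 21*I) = (p^2 - 11*I*p - 28)/(p^2 + p*(7 + 3*I) + 21*I)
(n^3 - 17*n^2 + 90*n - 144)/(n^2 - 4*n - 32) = (n^2 - 9*n + 18)/(n + 4)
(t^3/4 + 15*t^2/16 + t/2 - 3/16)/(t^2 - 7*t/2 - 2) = (-4*t^3 - 15*t^2 - 8*t + 3)/(8*(-2*t^2 + 7*t + 4))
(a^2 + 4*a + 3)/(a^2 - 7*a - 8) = (a + 3)/(a - 8)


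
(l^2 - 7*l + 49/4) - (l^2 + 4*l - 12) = 97/4 - 11*l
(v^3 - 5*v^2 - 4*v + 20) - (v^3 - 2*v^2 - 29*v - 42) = -3*v^2 + 25*v + 62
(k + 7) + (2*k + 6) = 3*k + 13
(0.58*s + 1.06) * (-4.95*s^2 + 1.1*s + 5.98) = -2.871*s^3 - 4.609*s^2 + 4.6344*s + 6.3388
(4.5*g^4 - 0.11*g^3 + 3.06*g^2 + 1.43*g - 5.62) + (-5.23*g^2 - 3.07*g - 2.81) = 4.5*g^4 - 0.11*g^3 - 2.17*g^2 - 1.64*g - 8.43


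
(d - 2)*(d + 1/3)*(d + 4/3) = d^3 - d^2/3 - 26*d/9 - 8/9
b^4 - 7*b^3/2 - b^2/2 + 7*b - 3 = (b - 3)*(b - 1/2)*(b - sqrt(2))*(b + sqrt(2))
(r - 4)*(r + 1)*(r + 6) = r^3 + 3*r^2 - 22*r - 24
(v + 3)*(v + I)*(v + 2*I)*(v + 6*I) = v^4 + 3*v^3 + 9*I*v^3 - 20*v^2 + 27*I*v^2 - 60*v - 12*I*v - 36*I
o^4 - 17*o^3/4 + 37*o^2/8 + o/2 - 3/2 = (o - 2)^2*(o - 3/4)*(o + 1/2)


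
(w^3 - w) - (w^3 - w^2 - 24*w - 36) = w^2 + 23*w + 36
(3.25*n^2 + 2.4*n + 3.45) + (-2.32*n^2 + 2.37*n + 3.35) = 0.93*n^2 + 4.77*n + 6.8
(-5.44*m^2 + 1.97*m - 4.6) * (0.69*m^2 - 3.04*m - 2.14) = -3.7536*m^4 + 17.8969*m^3 + 2.4788*m^2 + 9.7682*m + 9.844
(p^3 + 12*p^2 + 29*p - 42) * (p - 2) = p^4 + 10*p^3 + 5*p^2 - 100*p + 84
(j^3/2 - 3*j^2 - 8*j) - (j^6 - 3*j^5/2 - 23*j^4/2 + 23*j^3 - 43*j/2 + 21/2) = -j^6 + 3*j^5/2 + 23*j^4/2 - 45*j^3/2 - 3*j^2 + 27*j/2 - 21/2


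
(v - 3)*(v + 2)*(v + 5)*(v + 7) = v^4 + 11*v^3 + 17*v^2 - 107*v - 210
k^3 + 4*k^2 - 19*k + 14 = (k - 2)*(k - 1)*(k + 7)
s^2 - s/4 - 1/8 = (s - 1/2)*(s + 1/4)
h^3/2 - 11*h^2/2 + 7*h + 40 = (h/2 + 1)*(h - 8)*(h - 5)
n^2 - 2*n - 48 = (n - 8)*(n + 6)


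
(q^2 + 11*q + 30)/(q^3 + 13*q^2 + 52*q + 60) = 1/(q + 2)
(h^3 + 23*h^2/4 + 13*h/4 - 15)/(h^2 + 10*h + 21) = (h^2 + 11*h/4 - 5)/(h + 7)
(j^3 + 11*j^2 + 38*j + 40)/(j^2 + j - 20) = (j^2 + 6*j + 8)/(j - 4)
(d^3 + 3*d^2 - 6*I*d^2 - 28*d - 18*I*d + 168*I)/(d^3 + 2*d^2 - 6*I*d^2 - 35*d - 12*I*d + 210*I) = (d - 4)/(d - 5)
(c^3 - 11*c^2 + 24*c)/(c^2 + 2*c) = (c^2 - 11*c + 24)/(c + 2)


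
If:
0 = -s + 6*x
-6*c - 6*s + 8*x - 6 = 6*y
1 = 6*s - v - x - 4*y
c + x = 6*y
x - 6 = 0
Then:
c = -180/7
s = 36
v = 1555/7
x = 6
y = -23/7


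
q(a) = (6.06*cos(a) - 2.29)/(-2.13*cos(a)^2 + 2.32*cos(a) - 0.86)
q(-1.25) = 1.11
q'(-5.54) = 0.60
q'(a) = (-4.26*sin(a)*cos(a) + 2.32*sin(a))*(6.06*cos(a) - 2.29)/(-2.13*cos(a)^2 + 2.32*cos(a) - 0.86)^2 - 6.06*sin(a)/(-2.13*cos(a)^2 + 2.32*cos(a) - 0.86) = (-12.9078*cos(a)^2 + 9.7554*cos(a) - 0.1012)*sin(a)/(4.5369*cos(a)^4 - 9.8832*cos(a)^3 + 9.046*cos(a)^2 - 3.9904*cos(a) + 0.7396)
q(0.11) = -5.67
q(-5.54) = -7.09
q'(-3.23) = -0.07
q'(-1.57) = 0.13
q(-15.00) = 1.79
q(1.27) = 1.38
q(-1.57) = 2.66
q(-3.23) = 1.58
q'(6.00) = 2.07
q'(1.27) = 12.23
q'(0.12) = -0.87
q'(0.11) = -0.80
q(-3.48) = 1.62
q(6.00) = -5.92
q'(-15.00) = 0.66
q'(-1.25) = -13.87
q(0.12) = -5.68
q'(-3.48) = -0.28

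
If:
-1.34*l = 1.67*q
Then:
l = -1.24626865671642*q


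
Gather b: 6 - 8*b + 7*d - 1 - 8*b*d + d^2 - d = b*(-8*d - 8) + d^2 + 6*d + 5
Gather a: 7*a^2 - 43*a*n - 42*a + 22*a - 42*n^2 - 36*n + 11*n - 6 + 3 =7*a^2 + a*(-43*n - 20) - 42*n^2 - 25*n - 3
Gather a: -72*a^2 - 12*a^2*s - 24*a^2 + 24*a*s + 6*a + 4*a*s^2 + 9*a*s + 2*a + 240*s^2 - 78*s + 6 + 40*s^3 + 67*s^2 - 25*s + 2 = a^2*(-12*s - 96) + a*(4*s^2 + 33*s + 8) + 40*s^3 + 307*s^2 - 103*s + 8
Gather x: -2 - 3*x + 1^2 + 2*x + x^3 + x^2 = x^3 + x^2 - x - 1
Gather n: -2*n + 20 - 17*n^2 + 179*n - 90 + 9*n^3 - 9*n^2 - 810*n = 9*n^3 - 26*n^2 - 633*n - 70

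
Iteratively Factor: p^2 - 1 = (p + 1)*(p - 1)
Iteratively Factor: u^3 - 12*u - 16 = (u + 2)*(u^2 - 2*u - 8) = (u - 4)*(u + 2)*(u + 2)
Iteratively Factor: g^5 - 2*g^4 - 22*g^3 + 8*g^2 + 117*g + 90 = (g + 1)*(g^4 - 3*g^3 - 19*g^2 + 27*g + 90) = (g - 5)*(g + 1)*(g^3 + 2*g^2 - 9*g - 18) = (g - 5)*(g + 1)*(g + 2)*(g^2 - 9) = (g - 5)*(g + 1)*(g + 2)*(g + 3)*(g - 3)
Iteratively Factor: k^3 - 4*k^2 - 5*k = (k - 5)*(k^2 + k) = (k - 5)*(k + 1)*(k)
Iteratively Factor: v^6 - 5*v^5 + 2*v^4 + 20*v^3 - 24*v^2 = (v - 2)*(v^5 - 3*v^4 - 4*v^3 + 12*v^2) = (v - 2)*(v + 2)*(v^4 - 5*v^3 + 6*v^2) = v*(v - 2)*(v + 2)*(v^3 - 5*v^2 + 6*v) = v^2*(v - 2)*(v + 2)*(v^2 - 5*v + 6) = v^2*(v - 2)^2*(v + 2)*(v - 3)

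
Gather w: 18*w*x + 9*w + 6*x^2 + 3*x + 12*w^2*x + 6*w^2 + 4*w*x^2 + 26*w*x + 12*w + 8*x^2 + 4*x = w^2*(12*x + 6) + w*(4*x^2 + 44*x + 21) + 14*x^2 + 7*x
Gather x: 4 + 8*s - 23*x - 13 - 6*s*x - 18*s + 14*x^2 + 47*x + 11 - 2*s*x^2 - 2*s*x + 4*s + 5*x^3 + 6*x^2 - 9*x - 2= -6*s + 5*x^3 + x^2*(20 - 2*s) + x*(15 - 8*s)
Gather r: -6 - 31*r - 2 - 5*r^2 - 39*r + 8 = -5*r^2 - 70*r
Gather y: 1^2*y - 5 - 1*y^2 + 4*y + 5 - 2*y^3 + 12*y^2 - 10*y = -2*y^3 + 11*y^2 - 5*y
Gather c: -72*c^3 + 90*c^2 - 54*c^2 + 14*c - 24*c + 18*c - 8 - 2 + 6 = -72*c^3 + 36*c^2 + 8*c - 4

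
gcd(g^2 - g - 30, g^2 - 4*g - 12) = g - 6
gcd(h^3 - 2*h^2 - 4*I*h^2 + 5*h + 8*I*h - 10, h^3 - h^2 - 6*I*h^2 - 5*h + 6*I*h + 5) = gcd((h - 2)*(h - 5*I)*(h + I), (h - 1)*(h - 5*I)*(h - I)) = h - 5*I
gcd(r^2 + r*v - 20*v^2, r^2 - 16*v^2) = r - 4*v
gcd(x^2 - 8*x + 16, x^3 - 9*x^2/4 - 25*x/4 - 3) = x - 4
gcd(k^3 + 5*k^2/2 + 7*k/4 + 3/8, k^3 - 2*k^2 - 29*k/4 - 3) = k^2 + 2*k + 3/4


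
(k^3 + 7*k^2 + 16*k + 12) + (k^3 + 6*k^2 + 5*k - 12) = 2*k^3 + 13*k^2 + 21*k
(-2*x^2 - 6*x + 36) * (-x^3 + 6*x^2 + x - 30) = 2*x^5 - 6*x^4 - 74*x^3 + 270*x^2 + 216*x - 1080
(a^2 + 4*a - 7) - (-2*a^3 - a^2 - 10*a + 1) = 2*a^3 + 2*a^2 + 14*a - 8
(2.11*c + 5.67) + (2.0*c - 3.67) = 4.11*c + 2.0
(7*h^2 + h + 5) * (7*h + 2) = 49*h^3 + 21*h^2 + 37*h + 10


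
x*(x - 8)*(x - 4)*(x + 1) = x^4 - 11*x^3 + 20*x^2 + 32*x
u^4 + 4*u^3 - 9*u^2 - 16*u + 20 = (u - 2)*(u - 1)*(u + 2)*(u + 5)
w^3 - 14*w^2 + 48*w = w*(w - 8)*(w - 6)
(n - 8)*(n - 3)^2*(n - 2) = n^4 - 16*n^3 + 85*n^2 - 186*n + 144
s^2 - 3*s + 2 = (s - 2)*(s - 1)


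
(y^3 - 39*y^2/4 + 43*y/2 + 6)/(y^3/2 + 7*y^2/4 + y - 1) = (4*y^3 - 39*y^2 + 86*y + 24)/(2*y^3 + 7*y^2 + 4*y - 4)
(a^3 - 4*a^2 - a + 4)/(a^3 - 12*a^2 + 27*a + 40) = (a^2 - 5*a + 4)/(a^2 - 13*a + 40)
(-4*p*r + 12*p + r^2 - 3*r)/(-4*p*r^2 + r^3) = (r - 3)/r^2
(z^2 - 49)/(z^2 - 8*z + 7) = (z + 7)/(z - 1)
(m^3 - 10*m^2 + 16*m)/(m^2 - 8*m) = m - 2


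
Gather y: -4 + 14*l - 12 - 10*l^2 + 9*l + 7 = -10*l^2 + 23*l - 9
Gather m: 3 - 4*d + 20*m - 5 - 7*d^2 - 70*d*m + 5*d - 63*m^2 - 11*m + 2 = -7*d^2 + d - 63*m^2 + m*(9 - 70*d)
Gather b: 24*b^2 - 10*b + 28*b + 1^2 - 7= 24*b^2 + 18*b - 6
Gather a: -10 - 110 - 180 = -300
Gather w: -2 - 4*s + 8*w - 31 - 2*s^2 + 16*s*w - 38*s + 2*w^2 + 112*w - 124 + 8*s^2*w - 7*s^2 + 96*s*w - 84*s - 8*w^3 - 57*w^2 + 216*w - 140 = -9*s^2 - 126*s - 8*w^3 - 55*w^2 + w*(8*s^2 + 112*s + 336) - 297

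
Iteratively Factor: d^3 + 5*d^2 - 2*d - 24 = (d - 2)*(d^2 + 7*d + 12) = (d - 2)*(d + 3)*(d + 4)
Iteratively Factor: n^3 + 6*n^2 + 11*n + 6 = (n + 1)*(n^2 + 5*n + 6) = (n + 1)*(n + 3)*(n + 2)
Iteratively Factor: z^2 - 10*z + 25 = (z - 5)*(z - 5)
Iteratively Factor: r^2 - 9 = (r + 3)*(r - 3)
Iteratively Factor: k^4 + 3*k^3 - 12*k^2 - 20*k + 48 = (k + 3)*(k^3 - 12*k + 16) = (k - 2)*(k + 3)*(k^2 + 2*k - 8) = (k - 2)^2*(k + 3)*(k + 4)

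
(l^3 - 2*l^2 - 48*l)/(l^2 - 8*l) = l + 6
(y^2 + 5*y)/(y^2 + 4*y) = (y + 5)/(y + 4)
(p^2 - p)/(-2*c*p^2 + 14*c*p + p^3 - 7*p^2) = (1 - p)/(2*c*p - 14*c - p^2 + 7*p)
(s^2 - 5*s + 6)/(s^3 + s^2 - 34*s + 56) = (s - 3)/(s^2 + 3*s - 28)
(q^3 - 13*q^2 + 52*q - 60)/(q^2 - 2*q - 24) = (q^2 - 7*q + 10)/(q + 4)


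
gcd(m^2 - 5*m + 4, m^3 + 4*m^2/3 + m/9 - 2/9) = 1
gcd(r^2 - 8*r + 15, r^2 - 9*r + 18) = r - 3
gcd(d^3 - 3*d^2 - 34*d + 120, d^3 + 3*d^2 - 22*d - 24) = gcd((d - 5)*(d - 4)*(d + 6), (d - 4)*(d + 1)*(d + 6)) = d^2 + 2*d - 24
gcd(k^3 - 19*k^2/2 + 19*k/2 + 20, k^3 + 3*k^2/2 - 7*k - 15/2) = k^2 - 3*k/2 - 5/2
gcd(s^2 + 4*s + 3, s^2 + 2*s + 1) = s + 1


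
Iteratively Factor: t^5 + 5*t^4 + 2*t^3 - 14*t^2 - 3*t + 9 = (t - 1)*(t^4 + 6*t^3 + 8*t^2 - 6*t - 9) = (t - 1)*(t + 3)*(t^3 + 3*t^2 - t - 3) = (t - 1)^2*(t + 3)*(t^2 + 4*t + 3) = (t - 1)^2*(t + 3)^2*(t + 1)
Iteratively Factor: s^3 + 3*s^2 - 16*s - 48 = (s + 4)*(s^2 - s - 12) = (s - 4)*(s + 4)*(s + 3)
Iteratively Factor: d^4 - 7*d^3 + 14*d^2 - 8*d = (d - 1)*(d^3 - 6*d^2 + 8*d) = (d - 4)*(d - 1)*(d^2 - 2*d) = (d - 4)*(d - 2)*(d - 1)*(d)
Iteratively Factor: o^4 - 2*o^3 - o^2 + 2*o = (o)*(o^3 - 2*o^2 - o + 2) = o*(o - 2)*(o^2 - 1) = o*(o - 2)*(o - 1)*(o + 1)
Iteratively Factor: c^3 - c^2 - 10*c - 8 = (c + 1)*(c^2 - 2*c - 8) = (c + 1)*(c + 2)*(c - 4)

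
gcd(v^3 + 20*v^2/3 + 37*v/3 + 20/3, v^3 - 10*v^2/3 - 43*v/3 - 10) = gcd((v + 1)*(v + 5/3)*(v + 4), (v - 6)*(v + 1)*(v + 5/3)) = v^2 + 8*v/3 + 5/3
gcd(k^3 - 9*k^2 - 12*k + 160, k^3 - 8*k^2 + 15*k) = k - 5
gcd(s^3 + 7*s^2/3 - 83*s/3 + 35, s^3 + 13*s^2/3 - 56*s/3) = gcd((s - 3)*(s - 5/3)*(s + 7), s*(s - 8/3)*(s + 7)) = s + 7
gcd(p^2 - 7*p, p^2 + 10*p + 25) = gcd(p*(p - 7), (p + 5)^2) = 1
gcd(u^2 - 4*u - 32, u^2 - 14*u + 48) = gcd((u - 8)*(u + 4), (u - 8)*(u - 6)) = u - 8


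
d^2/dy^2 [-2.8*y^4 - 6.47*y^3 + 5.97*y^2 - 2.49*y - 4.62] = -33.6*y^2 - 38.82*y + 11.94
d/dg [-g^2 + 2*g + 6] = 2 - 2*g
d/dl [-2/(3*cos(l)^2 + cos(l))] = -(2*sin(l)/cos(l)^2 + 12*tan(l))/(3*cos(l) + 1)^2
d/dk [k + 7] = 1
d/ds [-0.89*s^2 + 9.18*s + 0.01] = 9.18 - 1.78*s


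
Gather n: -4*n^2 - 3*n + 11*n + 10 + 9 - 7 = -4*n^2 + 8*n + 12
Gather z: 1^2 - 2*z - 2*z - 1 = -4*z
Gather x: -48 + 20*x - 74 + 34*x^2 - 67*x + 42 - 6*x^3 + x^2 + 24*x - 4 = -6*x^3 + 35*x^2 - 23*x - 84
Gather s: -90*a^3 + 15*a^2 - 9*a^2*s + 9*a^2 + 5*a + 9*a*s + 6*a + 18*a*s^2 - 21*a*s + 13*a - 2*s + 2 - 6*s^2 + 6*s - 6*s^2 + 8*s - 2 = -90*a^3 + 24*a^2 + 24*a + s^2*(18*a - 12) + s*(-9*a^2 - 12*a + 12)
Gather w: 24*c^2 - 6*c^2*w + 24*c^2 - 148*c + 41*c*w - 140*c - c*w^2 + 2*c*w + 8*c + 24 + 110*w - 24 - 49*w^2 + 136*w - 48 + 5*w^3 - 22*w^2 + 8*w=48*c^2 - 280*c + 5*w^3 + w^2*(-c - 71) + w*(-6*c^2 + 43*c + 254) - 48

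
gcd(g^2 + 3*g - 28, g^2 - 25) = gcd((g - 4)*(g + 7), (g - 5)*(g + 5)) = 1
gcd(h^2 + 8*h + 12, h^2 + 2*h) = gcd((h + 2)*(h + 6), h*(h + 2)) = h + 2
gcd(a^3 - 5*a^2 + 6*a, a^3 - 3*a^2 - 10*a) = a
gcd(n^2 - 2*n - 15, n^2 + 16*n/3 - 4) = 1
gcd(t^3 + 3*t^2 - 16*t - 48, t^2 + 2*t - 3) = t + 3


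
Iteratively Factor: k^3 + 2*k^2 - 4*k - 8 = (k + 2)*(k^2 - 4) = (k - 2)*(k + 2)*(k + 2)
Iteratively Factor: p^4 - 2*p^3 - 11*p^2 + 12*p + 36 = (p - 3)*(p^3 + p^2 - 8*p - 12) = (p - 3)*(p + 2)*(p^2 - p - 6) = (p - 3)*(p + 2)^2*(p - 3)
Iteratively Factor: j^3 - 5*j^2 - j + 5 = (j - 1)*(j^2 - 4*j - 5) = (j - 5)*(j - 1)*(j + 1)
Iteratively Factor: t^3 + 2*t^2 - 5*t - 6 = (t + 3)*(t^2 - t - 2) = (t - 2)*(t + 3)*(t + 1)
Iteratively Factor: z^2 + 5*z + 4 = (z + 1)*(z + 4)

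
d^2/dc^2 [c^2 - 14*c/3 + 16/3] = 2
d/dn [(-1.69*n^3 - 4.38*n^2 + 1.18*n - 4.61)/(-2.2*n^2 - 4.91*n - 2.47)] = (3.718*n^4 + 16.5958*n^3 + 36.6247*n^2 + 1.3532*n - 25.5497)/(4.84*n^4 + 21.604*n^3 + 34.9761*n^2 + 24.2554*n + 6.1009)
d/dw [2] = 0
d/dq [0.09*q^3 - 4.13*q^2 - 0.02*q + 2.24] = 0.27*q^2 - 8.26*q - 0.02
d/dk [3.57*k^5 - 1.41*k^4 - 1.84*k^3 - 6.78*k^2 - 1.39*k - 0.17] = 17.85*k^4 - 5.64*k^3 - 5.52*k^2 - 13.56*k - 1.39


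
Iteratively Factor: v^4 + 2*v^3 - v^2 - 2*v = (v)*(v^3 + 2*v^2 - v - 2) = v*(v + 1)*(v^2 + v - 2) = v*(v + 1)*(v + 2)*(v - 1)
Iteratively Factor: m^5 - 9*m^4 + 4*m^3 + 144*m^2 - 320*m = (m)*(m^4 - 9*m^3 + 4*m^2 + 144*m - 320) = m*(m - 4)*(m^3 - 5*m^2 - 16*m + 80) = m*(m - 4)^2*(m^2 - m - 20) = m*(m - 4)^2*(m + 4)*(m - 5)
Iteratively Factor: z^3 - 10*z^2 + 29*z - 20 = (z - 4)*(z^2 - 6*z + 5) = (z - 5)*(z - 4)*(z - 1)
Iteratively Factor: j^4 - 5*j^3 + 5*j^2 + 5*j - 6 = (j + 1)*(j^3 - 6*j^2 + 11*j - 6) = (j - 3)*(j + 1)*(j^2 - 3*j + 2) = (j - 3)*(j - 1)*(j + 1)*(j - 2)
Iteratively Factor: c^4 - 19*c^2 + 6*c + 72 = (c - 3)*(c^3 + 3*c^2 - 10*c - 24) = (c - 3)*(c + 4)*(c^2 - c - 6) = (c - 3)*(c + 2)*(c + 4)*(c - 3)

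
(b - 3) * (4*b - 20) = 4*b^2 - 32*b + 60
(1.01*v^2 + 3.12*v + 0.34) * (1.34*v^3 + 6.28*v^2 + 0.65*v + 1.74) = 1.3534*v^5 + 10.5236*v^4 + 20.7057*v^3 + 5.9206*v^2 + 5.6498*v + 0.5916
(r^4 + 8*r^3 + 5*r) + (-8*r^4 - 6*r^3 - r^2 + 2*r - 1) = -7*r^4 + 2*r^3 - r^2 + 7*r - 1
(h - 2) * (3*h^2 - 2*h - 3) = 3*h^3 - 8*h^2 + h + 6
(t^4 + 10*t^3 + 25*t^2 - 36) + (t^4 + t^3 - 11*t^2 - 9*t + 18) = 2*t^4 + 11*t^3 + 14*t^2 - 9*t - 18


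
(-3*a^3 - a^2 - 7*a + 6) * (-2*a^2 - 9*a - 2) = 6*a^5 + 29*a^4 + 29*a^3 + 53*a^2 - 40*a - 12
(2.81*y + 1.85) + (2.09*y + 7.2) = 4.9*y + 9.05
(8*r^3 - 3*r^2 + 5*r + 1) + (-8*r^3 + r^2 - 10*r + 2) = -2*r^2 - 5*r + 3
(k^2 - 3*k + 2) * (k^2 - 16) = k^4 - 3*k^3 - 14*k^2 + 48*k - 32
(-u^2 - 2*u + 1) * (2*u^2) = -2*u^4 - 4*u^3 + 2*u^2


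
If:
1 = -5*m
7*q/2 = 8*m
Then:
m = -1/5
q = -16/35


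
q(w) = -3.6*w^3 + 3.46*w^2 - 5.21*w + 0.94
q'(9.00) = -817.73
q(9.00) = -2390.09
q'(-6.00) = -435.53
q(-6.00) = 934.36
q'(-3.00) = -123.17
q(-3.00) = 144.91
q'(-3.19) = -137.19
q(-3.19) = 169.63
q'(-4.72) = -278.48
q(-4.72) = 481.17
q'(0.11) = -4.58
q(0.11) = 0.40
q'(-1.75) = -50.40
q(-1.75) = 39.95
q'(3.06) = -85.16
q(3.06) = -85.75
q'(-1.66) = -46.46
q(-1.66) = 35.59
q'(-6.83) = -556.28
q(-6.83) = 1344.93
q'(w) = -10.8*w^2 + 6.92*w - 5.21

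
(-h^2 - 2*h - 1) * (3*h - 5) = -3*h^3 - h^2 + 7*h + 5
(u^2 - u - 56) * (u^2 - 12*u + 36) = u^4 - 13*u^3 - 8*u^2 + 636*u - 2016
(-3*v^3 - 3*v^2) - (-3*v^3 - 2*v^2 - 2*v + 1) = -v^2 + 2*v - 1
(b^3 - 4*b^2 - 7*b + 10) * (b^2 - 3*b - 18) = b^5 - 7*b^4 - 13*b^3 + 103*b^2 + 96*b - 180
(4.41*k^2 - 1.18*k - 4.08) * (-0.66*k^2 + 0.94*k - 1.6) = -2.9106*k^4 + 4.9242*k^3 - 5.4724*k^2 - 1.9472*k + 6.528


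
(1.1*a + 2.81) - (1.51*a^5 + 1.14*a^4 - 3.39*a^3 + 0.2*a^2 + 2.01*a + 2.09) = -1.51*a^5 - 1.14*a^4 + 3.39*a^3 - 0.2*a^2 - 0.91*a + 0.72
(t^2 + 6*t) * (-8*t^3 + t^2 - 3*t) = -8*t^5 - 47*t^4 + 3*t^3 - 18*t^2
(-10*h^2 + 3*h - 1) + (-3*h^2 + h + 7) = -13*h^2 + 4*h + 6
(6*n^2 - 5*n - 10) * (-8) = -48*n^2 + 40*n + 80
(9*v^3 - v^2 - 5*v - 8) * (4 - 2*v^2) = -18*v^5 + 2*v^4 + 46*v^3 + 12*v^2 - 20*v - 32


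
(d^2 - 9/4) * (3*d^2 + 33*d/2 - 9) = 3*d^4 + 33*d^3/2 - 63*d^2/4 - 297*d/8 + 81/4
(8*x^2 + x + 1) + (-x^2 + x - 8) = 7*x^2 + 2*x - 7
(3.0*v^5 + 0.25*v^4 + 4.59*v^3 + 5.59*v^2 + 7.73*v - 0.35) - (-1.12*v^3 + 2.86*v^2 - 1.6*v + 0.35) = 3.0*v^5 + 0.25*v^4 + 5.71*v^3 + 2.73*v^2 + 9.33*v - 0.7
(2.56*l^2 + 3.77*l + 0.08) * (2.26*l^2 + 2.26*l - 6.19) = 5.7856*l^4 + 14.3058*l^3 - 7.1454*l^2 - 23.1555*l - 0.4952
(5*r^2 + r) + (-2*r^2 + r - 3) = 3*r^2 + 2*r - 3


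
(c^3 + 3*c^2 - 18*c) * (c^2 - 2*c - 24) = c^5 + c^4 - 48*c^3 - 36*c^2 + 432*c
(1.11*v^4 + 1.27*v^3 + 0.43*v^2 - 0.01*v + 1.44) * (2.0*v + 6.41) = 2.22*v^5 + 9.6551*v^4 + 9.0007*v^3 + 2.7363*v^2 + 2.8159*v + 9.2304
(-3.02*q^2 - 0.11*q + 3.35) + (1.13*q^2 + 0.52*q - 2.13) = -1.89*q^2 + 0.41*q + 1.22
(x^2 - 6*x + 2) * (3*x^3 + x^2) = 3*x^5 - 17*x^4 + 2*x^2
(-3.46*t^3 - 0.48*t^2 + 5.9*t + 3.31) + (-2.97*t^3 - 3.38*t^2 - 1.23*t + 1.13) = -6.43*t^3 - 3.86*t^2 + 4.67*t + 4.44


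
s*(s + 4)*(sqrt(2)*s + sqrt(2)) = sqrt(2)*s^3 + 5*sqrt(2)*s^2 + 4*sqrt(2)*s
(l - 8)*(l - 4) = l^2 - 12*l + 32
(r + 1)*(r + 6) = r^2 + 7*r + 6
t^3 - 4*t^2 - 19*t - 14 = (t - 7)*(t + 1)*(t + 2)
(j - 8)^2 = j^2 - 16*j + 64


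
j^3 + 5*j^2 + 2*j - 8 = (j - 1)*(j + 2)*(j + 4)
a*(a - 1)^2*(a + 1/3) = a^4 - 5*a^3/3 + a^2/3 + a/3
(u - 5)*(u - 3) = u^2 - 8*u + 15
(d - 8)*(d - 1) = d^2 - 9*d + 8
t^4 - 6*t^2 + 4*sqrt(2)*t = t*(t - sqrt(2))^2*(t + 2*sqrt(2))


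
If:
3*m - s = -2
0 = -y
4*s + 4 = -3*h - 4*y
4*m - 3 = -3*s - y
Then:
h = -40/13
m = -3/13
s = 17/13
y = 0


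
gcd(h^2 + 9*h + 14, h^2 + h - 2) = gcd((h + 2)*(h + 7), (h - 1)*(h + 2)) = h + 2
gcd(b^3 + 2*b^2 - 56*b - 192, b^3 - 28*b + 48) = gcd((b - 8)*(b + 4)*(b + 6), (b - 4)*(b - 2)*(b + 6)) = b + 6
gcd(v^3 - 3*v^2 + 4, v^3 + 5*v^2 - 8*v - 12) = v^2 - v - 2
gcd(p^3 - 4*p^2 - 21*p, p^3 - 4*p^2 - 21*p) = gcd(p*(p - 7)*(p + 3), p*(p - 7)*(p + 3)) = p^3 - 4*p^2 - 21*p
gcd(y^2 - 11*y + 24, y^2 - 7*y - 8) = y - 8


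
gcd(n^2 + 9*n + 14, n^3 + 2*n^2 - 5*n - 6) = 1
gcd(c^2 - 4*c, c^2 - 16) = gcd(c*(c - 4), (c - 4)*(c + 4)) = c - 4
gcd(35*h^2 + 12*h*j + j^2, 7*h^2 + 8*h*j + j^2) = 7*h + j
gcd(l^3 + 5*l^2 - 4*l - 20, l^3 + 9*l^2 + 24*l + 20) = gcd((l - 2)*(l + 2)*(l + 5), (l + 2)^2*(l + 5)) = l^2 + 7*l + 10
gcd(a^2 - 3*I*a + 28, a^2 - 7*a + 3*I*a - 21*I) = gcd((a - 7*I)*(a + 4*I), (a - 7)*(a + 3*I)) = 1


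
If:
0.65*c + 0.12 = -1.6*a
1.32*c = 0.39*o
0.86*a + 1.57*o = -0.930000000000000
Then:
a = -0.00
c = -0.17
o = -0.59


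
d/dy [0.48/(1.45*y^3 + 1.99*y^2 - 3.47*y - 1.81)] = (-2.088*y^2 - 1.9104*y + 1.6656)/(1.45*y^3 + 1.99*y^2 - 3.47*y - 1.81)^2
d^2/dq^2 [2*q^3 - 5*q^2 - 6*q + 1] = 12*q - 10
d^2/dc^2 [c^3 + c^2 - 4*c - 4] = 6*c + 2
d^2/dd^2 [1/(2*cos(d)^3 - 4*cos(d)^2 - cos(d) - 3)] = ((cos(d) - 16*cos(2*d) + 9*cos(3*d))*(-2*cos(d)^3 + 4*cos(d)^2 + cos(d) + 3)/2 - 2*(-6*cos(d)^2 + 8*cos(d) + 1)^2*sin(d)^2)/(-2*cos(d)^3 + 4*cos(d)^2 + cos(d) + 3)^3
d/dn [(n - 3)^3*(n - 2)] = (n - 3)^2*(4*n - 9)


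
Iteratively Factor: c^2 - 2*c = (c - 2)*(c)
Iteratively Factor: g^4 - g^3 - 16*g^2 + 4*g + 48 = (g + 3)*(g^3 - 4*g^2 - 4*g + 16) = (g - 4)*(g + 3)*(g^2 - 4) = (g - 4)*(g - 2)*(g + 3)*(g + 2)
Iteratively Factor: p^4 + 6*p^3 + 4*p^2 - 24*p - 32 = (p + 2)*(p^3 + 4*p^2 - 4*p - 16) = (p + 2)*(p + 4)*(p^2 - 4) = (p - 2)*(p + 2)*(p + 4)*(p + 2)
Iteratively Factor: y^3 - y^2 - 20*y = (y)*(y^2 - y - 20) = y*(y + 4)*(y - 5)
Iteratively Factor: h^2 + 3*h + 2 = (h + 2)*(h + 1)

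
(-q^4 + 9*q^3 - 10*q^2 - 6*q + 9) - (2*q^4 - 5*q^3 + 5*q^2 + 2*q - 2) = -3*q^4 + 14*q^3 - 15*q^2 - 8*q + 11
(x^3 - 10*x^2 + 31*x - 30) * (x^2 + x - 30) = x^5 - 9*x^4 - 9*x^3 + 301*x^2 - 960*x + 900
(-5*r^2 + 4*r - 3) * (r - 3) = -5*r^3 + 19*r^2 - 15*r + 9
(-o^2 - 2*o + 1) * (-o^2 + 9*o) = o^4 - 7*o^3 - 19*o^2 + 9*o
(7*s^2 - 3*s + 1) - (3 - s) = 7*s^2 - 2*s - 2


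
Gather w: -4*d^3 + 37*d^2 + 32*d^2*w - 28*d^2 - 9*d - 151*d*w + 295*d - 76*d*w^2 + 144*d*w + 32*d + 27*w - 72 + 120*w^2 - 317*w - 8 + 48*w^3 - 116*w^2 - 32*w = -4*d^3 + 9*d^2 + 318*d + 48*w^3 + w^2*(4 - 76*d) + w*(32*d^2 - 7*d - 322) - 80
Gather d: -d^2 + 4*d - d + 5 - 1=-d^2 + 3*d + 4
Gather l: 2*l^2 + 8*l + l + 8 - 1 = 2*l^2 + 9*l + 7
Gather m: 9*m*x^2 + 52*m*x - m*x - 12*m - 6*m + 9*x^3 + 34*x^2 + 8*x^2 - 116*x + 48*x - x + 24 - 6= m*(9*x^2 + 51*x - 18) + 9*x^3 + 42*x^2 - 69*x + 18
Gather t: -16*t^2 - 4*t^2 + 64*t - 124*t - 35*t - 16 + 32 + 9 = -20*t^2 - 95*t + 25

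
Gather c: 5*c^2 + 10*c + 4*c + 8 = 5*c^2 + 14*c + 8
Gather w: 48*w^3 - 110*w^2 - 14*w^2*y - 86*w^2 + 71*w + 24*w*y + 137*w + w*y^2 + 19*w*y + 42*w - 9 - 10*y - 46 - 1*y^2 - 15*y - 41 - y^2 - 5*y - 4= 48*w^3 + w^2*(-14*y - 196) + w*(y^2 + 43*y + 250) - 2*y^2 - 30*y - 100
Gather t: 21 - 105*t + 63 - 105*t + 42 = 126 - 210*t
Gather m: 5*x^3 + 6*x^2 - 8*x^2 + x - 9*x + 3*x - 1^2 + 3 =5*x^3 - 2*x^2 - 5*x + 2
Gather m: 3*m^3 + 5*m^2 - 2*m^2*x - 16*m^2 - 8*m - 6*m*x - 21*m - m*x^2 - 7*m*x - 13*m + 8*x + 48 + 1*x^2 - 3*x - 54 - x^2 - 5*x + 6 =3*m^3 + m^2*(-2*x - 11) + m*(-x^2 - 13*x - 42)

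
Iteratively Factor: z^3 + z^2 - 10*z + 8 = (z - 1)*(z^2 + 2*z - 8) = (z - 2)*(z - 1)*(z + 4)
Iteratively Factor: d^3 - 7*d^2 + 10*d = (d - 2)*(d^2 - 5*d) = (d - 5)*(d - 2)*(d)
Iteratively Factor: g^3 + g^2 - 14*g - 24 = (g + 3)*(g^2 - 2*g - 8) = (g - 4)*(g + 3)*(g + 2)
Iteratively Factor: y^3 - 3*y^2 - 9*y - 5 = (y + 1)*(y^2 - 4*y - 5) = (y - 5)*(y + 1)*(y + 1)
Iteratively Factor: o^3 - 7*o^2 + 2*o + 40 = (o - 5)*(o^2 - 2*o - 8) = (o - 5)*(o + 2)*(o - 4)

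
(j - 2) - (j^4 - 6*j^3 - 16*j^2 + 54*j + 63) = -j^4 + 6*j^3 + 16*j^2 - 53*j - 65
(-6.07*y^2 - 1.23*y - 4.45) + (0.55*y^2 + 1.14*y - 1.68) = -5.52*y^2 - 0.0900000000000001*y - 6.13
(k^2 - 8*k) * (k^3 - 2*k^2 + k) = k^5 - 10*k^4 + 17*k^3 - 8*k^2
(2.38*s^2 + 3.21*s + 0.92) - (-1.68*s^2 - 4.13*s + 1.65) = 4.06*s^2 + 7.34*s - 0.73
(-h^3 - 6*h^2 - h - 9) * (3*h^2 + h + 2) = -3*h^5 - 19*h^4 - 11*h^3 - 40*h^2 - 11*h - 18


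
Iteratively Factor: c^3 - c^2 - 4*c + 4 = (c - 1)*(c^2 - 4) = (c - 2)*(c - 1)*(c + 2)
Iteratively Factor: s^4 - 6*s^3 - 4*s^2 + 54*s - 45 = (s - 1)*(s^3 - 5*s^2 - 9*s + 45) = (s - 1)*(s + 3)*(s^2 - 8*s + 15) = (s - 3)*(s - 1)*(s + 3)*(s - 5)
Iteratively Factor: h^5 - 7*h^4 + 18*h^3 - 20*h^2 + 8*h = (h - 2)*(h^4 - 5*h^3 + 8*h^2 - 4*h) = h*(h - 2)*(h^3 - 5*h^2 + 8*h - 4) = h*(h - 2)*(h - 1)*(h^2 - 4*h + 4) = h*(h - 2)^2*(h - 1)*(h - 2)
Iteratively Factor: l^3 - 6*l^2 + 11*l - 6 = (l - 1)*(l^2 - 5*l + 6) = (l - 2)*(l - 1)*(l - 3)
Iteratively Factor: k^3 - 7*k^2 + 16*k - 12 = (k - 3)*(k^2 - 4*k + 4) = (k - 3)*(k - 2)*(k - 2)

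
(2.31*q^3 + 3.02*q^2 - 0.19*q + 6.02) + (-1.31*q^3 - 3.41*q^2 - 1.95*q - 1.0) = 1.0*q^3 - 0.39*q^2 - 2.14*q + 5.02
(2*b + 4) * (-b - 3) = -2*b^2 - 10*b - 12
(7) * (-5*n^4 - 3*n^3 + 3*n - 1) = -35*n^4 - 21*n^3 + 21*n - 7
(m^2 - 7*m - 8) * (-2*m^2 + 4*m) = -2*m^4 + 18*m^3 - 12*m^2 - 32*m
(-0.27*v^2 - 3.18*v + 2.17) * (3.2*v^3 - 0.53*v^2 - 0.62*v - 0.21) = -0.864*v^5 - 10.0329*v^4 + 8.7968*v^3 + 0.8782*v^2 - 0.6776*v - 0.4557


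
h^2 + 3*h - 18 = (h - 3)*(h + 6)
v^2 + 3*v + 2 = (v + 1)*(v + 2)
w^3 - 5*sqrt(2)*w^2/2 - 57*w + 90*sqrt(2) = (w - 6*sqrt(2))*(w - 3*sqrt(2)/2)*(w + 5*sqrt(2))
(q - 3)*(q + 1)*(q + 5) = q^3 + 3*q^2 - 13*q - 15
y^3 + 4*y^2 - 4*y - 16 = (y - 2)*(y + 2)*(y + 4)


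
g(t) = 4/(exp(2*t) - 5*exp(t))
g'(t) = 4*(-2*exp(2*t) + 5*exp(t))/(exp(2*t) - 5*exp(t))^2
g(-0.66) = -1.73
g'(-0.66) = 1.53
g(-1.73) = -4.68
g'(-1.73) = 4.51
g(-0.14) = -1.11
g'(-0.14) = 0.88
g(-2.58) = -10.72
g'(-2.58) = 10.56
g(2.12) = 0.14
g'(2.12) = -0.50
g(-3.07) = -17.40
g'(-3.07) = 17.23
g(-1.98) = -5.96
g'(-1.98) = 5.79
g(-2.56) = -10.51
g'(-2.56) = 10.35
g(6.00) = 0.00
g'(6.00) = 0.00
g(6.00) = 0.00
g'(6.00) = 0.00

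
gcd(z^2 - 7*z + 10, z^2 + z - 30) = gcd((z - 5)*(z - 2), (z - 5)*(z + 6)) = z - 5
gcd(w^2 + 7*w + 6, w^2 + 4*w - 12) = w + 6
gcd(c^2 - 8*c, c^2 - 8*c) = c^2 - 8*c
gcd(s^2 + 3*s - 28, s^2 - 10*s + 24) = s - 4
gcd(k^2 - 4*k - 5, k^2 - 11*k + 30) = k - 5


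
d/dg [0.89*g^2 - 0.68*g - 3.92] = 1.78*g - 0.68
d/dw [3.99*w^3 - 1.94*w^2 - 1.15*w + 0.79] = 11.97*w^2 - 3.88*w - 1.15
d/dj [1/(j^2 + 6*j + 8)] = 2*(-j - 3)/(j^2 + 6*j + 8)^2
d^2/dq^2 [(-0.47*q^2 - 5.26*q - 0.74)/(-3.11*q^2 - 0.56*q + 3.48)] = (7.105427357601e-15*q^4 + 100.113388*q^3 + 73.46442*q^2 + 349.300272*q + 48.367024)/(30.080231*q^6 + 16.249128*q^5 - 98.050836*q^4 - 36.188992*q^3 + 109.716048*q^2 + 20.345472*q - 42.144192)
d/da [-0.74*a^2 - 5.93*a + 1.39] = -1.48*a - 5.93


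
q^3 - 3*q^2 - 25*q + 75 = (q - 5)*(q - 3)*(q + 5)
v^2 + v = v*(v + 1)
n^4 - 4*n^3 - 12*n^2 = n^2*(n - 6)*(n + 2)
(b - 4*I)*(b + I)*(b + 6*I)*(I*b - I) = I*b^4 - 3*b^3 - I*b^3 + 3*b^2 + 22*I*b^2 - 24*b - 22*I*b + 24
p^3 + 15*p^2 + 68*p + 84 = (p + 2)*(p + 6)*(p + 7)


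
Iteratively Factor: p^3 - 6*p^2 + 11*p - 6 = (p - 3)*(p^2 - 3*p + 2) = (p - 3)*(p - 1)*(p - 2)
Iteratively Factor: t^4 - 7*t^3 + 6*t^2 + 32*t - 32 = (t - 4)*(t^3 - 3*t^2 - 6*t + 8) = (t - 4)*(t - 1)*(t^2 - 2*t - 8) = (t - 4)*(t - 1)*(t + 2)*(t - 4)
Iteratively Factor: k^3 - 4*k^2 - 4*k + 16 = (k - 4)*(k^2 - 4) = (k - 4)*(k - 2)*(k + 2)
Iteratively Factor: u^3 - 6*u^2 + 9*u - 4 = (u - 1)*(u^2 - 5*u + 4) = (u - 4)*(u - 1)*(u - 1)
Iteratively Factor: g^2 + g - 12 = (g + 4)*(g - 3)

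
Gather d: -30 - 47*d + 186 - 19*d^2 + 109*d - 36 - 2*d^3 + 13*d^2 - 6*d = -2*d^3 - 6*d^2 + 56*d + 120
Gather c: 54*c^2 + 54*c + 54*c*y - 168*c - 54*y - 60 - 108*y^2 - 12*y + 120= 54*c^2 + c*(54*y - 114) - 108*y^2 - 66*y + 60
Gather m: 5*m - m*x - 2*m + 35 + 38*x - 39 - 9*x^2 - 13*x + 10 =m*(3 - x) - 9*x^2 + 25*x + 6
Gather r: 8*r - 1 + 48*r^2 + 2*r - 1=48*r^2 + 10*r - 2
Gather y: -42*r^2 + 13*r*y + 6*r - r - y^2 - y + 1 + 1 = -42*r^2 + 5*r - y^2 + y*(13*r - 1) + 2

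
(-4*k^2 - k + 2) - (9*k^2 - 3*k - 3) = -13*k^2 + 2*k + 5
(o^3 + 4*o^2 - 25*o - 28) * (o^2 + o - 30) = o^5 + 5*o^4 - 51*o^3 - 173*o^2 + 722*o + 840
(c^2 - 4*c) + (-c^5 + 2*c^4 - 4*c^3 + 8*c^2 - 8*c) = -c^5 + 2*c^4 - 4*c^3 + 9*c^2 - 12*c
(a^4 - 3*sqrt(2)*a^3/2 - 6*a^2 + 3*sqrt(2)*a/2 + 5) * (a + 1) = a^5 - 3*sqrt(2)*a^4/2 + a^4 - 6*a^3 - 3*sqrt(2)*a^3/2 - 6*a^2 + 3*sqrt(2)*a^2/2 + 3*sqrt(2)*a/2 + 5*a + 5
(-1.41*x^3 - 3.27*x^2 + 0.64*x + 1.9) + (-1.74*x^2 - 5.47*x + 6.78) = -1.41*x^3 - 5.01*x^2 - 4.83*x + 8.68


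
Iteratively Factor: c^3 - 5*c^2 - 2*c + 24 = (c + 2)*(c^2 - 7*c + 12) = (c - 3)*(c + 2)*(c - 4)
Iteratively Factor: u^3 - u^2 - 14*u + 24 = (u + 4)*(u^2 - 5*u + 6) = (u - 3)*(u + 4)*(u - 2)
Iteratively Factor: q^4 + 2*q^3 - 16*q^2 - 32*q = (q)*(q^3 + 2*q^2 - 16*q - 32) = q*(q + 4)*(q^2 - 2*q - 8) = q*(q + 2)*(q + 4)*(q - 4)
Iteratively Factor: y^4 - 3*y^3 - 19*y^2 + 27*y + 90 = (y + 2)*(y^3 - 5*y^2 - 9*y + 45) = (y - 5)*(y + 2)*(y^2 - 9) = (y - 5)*(y + 2)*(y + 3)*(y - 3)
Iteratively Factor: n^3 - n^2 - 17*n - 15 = (n + 1)*(n^2 - 2*n - 15) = (n + 1)*(n + 3)*(n - 5)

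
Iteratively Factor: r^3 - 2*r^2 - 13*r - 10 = (r + 1)*(r^2 - 3*r - 10) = (r - 5)*(r + 1)*(r + 2)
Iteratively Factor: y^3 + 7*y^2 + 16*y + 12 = (y + 2)*(y^2 + 5*y + 6) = (y + 2)^2*(y + 3)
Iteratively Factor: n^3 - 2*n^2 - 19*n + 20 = (n + 4)*(n^2 - 6*n + 5) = (n - 5)*(n + 4)*(n - 1)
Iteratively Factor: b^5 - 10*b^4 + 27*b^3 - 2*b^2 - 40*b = (b + 1)*(b^4 - 11*b^3 + 38*b^2 - 40*b) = b*(b + 1)*(b^3 - 11*b^2 + 38*b - 40) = b*(b - 4)*(b + 1)*(b^2 - 7*b + 10) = b*(b - 5)*(b - 4)*(b + 1)*(b - 2)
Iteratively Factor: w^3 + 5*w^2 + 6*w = (w + 2)*(w^2 + 3*w) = w*(w + 2)*(w + 3)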